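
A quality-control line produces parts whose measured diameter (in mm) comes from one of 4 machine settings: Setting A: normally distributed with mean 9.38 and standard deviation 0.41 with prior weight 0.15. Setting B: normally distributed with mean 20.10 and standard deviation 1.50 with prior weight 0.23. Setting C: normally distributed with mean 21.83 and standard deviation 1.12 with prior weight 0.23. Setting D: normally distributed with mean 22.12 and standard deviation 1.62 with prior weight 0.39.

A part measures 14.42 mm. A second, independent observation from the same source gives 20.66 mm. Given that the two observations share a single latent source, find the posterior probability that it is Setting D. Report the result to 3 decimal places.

0.016

Posterior ∝ prior × likelihood, so P(k | x) ∝ w_k f_k(x); normalise over all components.
Since both observations come from the same component, the likelihood for component k is f_k(x₁)·f_k(x₂).
  L_A = [(1/(0.41·√(2π)))·exp(−(14.42−9.38)²/(2·0.41²)) = 0.973030·exp(-75.55503) = 1.49622e-33] × [4.21546e-165] = 6.30726e-198
  L_B = [(1/(1.50·√(2π)))·exp(−(14.42−20.10)²/(2·1.50²)) = 0.265962·exp(-7.16942) = 0.000204728] × [0.248058] = 5.07845e-05
  L_C = [(1/(1.12·√(2π)))·exp(−(14.42−21.83)²/(2·1.12²)) = 0.356198·exp(-21.88620) = 1.11336e-10] × [0.206407] = 2.29805e-11
  L_D = [(1/(1.62·√(2π)))·exp(−(14.42−22.12)²/(2·1.62²)) = 0.246261·exp(-11.29592) = 3.05944e-06] × [0.164068] = 5.01954e-07
Multiply by the mixture weights:
  w_A·L_A = 0.15 × 6.30726e-198 = 9.46088e-199
  w_B·L_B = 0.23 × 5.07845e-05 = 1.16804e-05
  w_C·L_C = 0.23 × 2.29805e-11 = 5.28552e-12
  w_D·L_D = 0.39 × 5.01954e-07 = 1.95762e-07
Normaliser: 9.46088e-199 + 1.16804e-05 + 5.28552e-12 + 1.95762e-07 = 1.18762e-05
P(Setting D | x) = 1.95762e-07 / 1.18762e-05 ≈ 0.016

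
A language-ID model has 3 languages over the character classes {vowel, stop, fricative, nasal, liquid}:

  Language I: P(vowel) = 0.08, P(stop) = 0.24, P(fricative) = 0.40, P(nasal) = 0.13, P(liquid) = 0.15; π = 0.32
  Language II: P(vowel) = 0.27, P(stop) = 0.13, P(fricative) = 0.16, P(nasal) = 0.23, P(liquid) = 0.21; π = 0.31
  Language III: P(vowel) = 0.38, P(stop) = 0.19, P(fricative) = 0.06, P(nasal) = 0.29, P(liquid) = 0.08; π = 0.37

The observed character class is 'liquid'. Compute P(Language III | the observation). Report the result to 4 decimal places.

Posterior ∝ prior × likelihood, so P(k | x) ∝ π_k f_k(x); normalise over all components.
Component likelihoods at x = 'liquid':
  L_I = 0.15
  L_II = 0.21
  L_III = 0.08
Prior × likelihood for each component:
  π_I·L_I = 0.32 × 0.15 = 0.048
  π_II·L_II = 0.31 × 0.21 = 0.0651
  π_III·L_III = 0.37 × 0.08 = 0.0296
Evidence: 0.048 + 0.0651 + 0.0296 = 0.1427
P(Language III | the observation) ≈ 0.2074

0.2074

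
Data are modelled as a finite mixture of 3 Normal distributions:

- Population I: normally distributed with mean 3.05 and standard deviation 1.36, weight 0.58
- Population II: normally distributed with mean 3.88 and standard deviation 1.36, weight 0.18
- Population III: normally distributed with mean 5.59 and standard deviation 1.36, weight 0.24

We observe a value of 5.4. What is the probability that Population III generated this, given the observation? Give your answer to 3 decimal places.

0.512

Apply Bayes' rule: the posterior for each component is proportional to its prior times its likelihood at x.
Evaluate each component's likelihood at the observed value:
  p_I = (1/(1.36·√(2π)))·exp(−(5.4−3.05)²/(2·1.36²)) = 0.293340·exp(-1.49289) = 0.06592
  p_II = (1/(1.36·√(2π)))·exp(−(5.4−3.88)²/(2·1.36²)) = 0.293340·exp(-0.62457) = 0.157081
  p_III = (1/(1.36·√(2π)))·exp(−(5.4−5.59)²/(2·1.36²)) = 0.293340·exp(-0.00976) = 0.290491
Weight by the priors:
  P(Z=I)·p_I = 0.58 × 0.06592 = 0.0382336
  P(Z=II)·p_II = 0.18 × 0.157081 = 0.0282747
  P(Z=III)·p_III = 0.24 × 0.290491 = 0.0697179
Sum: 0.0382336 + 0.0282747 + 0.0697179 = 0.136226
P(Population III | 5.4) = 0.0697179 / 0.136226 ≈ 0.512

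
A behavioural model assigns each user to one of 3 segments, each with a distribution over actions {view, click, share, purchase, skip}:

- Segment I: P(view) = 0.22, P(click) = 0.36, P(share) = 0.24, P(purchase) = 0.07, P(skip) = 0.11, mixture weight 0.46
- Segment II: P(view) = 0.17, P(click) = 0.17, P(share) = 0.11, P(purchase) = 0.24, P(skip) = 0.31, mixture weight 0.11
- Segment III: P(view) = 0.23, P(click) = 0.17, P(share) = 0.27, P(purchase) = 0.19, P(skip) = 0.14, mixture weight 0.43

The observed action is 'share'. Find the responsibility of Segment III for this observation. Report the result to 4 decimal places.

Apply Bayes' rule: the posterior for each component is proportional to its prior times its likelihood at x.
Evaluate each component's likelihood at the observed value:
  L_I = 0.24
  L_II = 0.11
  L_III = 0.27
Weight by the priors:
  w_I·L_I = 0.46 × 0.24 = 0.1104
  w_II·L_II = 0.11 × 0.11 = 0.0121
  w_III·L_III = 0.43 × 0.27 = 0.1161
Marginal: 0.1104 + 0.0121 + 0.1161 = 0.2386
Responsibility of Segment III: 0.1161 / 0.2386 ≈ 0.4866

0.4866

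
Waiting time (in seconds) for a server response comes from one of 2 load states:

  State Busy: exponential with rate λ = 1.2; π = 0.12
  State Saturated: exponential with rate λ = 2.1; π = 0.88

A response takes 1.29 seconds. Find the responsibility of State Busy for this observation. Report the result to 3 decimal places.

0.199

P(component k | x) = w_k·f_k(x) / marginal(x), where marginal(x) = Σ_j w_j·f_j(x).
Exponential densities:
  L_Busy = 1.2·e^(−1.2·1.29) = 1.2·e^(−1.5480) = 0.255207
  L_Saturated = 2.1·e^(−2.1·1.29) = 2.1·e^(−2.7090) = 0.139867
Prior × likelihood for each component:
  w_Busy·L_Busy = 0.12 × 0.255207 = 0.0306249
  w_Saturated·L_Saturated = 0.88 × 0.139867 = 0.123083
Denominator: 0.0306249 + 0.123083 = 0.153708
So the posterior for State Busy is 0.0306249 / 0.153708 ≈ 0.199.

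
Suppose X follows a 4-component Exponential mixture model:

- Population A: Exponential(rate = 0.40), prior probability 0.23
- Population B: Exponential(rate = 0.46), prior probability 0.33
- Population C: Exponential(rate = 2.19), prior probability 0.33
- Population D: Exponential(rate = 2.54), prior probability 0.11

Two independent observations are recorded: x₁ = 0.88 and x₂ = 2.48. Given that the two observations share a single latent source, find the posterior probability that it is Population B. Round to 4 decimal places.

The responsibility of component k is w_k f_k(x) divided by Σ_j w_j f_j(x).
Since both observations come from the same component, the likelihood for component k is f_k(x₁)·f_k(x₂).
  p_A = [0.281312] × [0.148334] = 0.0417281
  p_B = [0.306871] × [0.146999] = 0.0451097
  p_C = [0.318766] × [0.00958747] = 0.00305616
  p_D = [0.271706] × [0.00466795] = 0.00126831
Weight by the priors:
  w_A·p_A = 0.23 × 0.0417281 = 0.00959745
  w_B·p_B = 0.33 × 0.0451097 = 0.0148862
  w_C·p_C = 0.33 × 0.00305616 = 0.00100853
  w_D·p_D = 0.11 × 0.00126831 = 0.000139514
Evidence: 0.00959745 + 0.0148862 + 0.00100853 + 0.000139514 = 0.0256317
So the posterior for Population B is 0.0148862 / 0.0256317 ≈ 0.5808.

0.5808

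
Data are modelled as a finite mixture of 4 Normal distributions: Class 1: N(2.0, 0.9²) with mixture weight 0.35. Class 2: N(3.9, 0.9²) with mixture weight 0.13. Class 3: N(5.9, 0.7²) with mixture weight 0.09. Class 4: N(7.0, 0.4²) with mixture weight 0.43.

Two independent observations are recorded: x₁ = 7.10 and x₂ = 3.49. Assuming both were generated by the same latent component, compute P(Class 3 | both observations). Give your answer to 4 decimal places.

The responsibility of component k is π_k f_k(x) divided by Σ_j π_j f_j(x).
Since both observations come from the same component, the likelihood for component k is f_k(x₁)·f_k(x₂).
  f_1 = [(1/(0.9·√(2π)))·exp(−(7.10−2.0)²/(2·0.9²)) = 0.443269·exp(-16.05556) = 4.71877e-08] × [0.112589] = 5.31282e-09
  f_2 = [(1/(0.9·√(2π)))·exp(−(7.10−3.9)²/(2·0.9²)) = 0.443269·exp(-6.32099) = 0.000797072] × [0.399579] = 0.000318493
  f_3 = [(1/(0.7·√(2π)))·exp(−(7.10−5.9)²/(2·0.7²)) = 0.569918·exp(-1.46939) = 0.131119] × [0.00152023] = 0.00019933
  f_4 = [(1/(0.4·√(2π)))·exp(−(7.10−7.0)²/(2·0.4²)) = 0.997356·exp(-0.03125) = 0.96667] × [1.89835e-17] = 1.83508e-17
Weight by the priors:
  π_1·f_1 = 0.35 × 5.31282e-09 = 1.85949e-09
  π_2·f_2 = 0.13 × 0.000318493 = 4.14041e-05
  π_3·f_3 = 0.09 × 0.00019933 = 1.79397e-05
  π_4·f_4 = 0.43 × 1.83508e-17 = 7.89085e-18
Sum: 1.85949e-09 + 4.14041e-05 + 1.79397e-05 + 7.89085e-18 = 5.93457e-05
Responsibility of Class 3: 1.79397e-05 / 5.93457e-05 ≈ 0.3023

0.3023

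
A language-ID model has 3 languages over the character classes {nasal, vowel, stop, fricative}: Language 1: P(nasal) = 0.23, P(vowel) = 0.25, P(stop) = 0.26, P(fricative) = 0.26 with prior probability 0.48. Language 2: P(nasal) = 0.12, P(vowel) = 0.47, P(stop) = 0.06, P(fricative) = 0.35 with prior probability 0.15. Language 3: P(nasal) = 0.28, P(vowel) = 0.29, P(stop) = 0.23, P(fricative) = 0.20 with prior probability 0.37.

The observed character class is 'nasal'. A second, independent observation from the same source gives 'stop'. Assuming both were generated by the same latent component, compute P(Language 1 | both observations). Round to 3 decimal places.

0.535

Posterior ∝ prior × likelihood, so P(k | x) ∝ w_k f_k(x); normalise over all components.
Since both observations come from the same component, the likelihood for component k is f_k(x₁)·f_k(x₂).
  p_1 = [0.23] × [0.26] = 0.0598
  p_2 = [0.12] × [0.06] = 0.0072
  p_3 = [0.28] × [0.23] = 0.0644
Prior × likelihood for each component:
  w_1·p_1 = 0.48 × 0.0598 = 0.028704
  w_2·p_2 = 0.15 × 0.0072 = 0.00108
  w_3·p_3 = 0.37 × 0.0644 = 0.023828
Marginal: 0.028704 + 0.00108 + 0.023828 = 0.053612
So the posterior for Language 1 is 0.028704 / 0.053612 ≈ 0.535.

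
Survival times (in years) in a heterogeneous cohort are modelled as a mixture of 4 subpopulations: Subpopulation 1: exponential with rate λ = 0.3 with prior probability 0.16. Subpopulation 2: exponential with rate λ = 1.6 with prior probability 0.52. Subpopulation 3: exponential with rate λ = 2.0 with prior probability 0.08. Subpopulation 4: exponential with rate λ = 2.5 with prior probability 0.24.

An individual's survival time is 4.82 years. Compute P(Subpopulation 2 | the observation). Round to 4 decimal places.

0.0318

By Bayes' theorem, P(k | x) = w_k f_k(x) / Σ_j w_j f_j(x).
Evaluate each component's likelihood at the observed value:
  p_1 = 0.3·e^(−0.3·4.82) = 0.3·e^(−1.4460) = 0.0706531
  p_2 = 1.6·e^(−1.6·4.82) = 1.6·e^(−7.7120) = 0.000715881
  p_3 = 2.0·e^(−2.0·4.82) = 2.0·e^(−9.6400) = 0.000130146
  p_4 = 2.5·e^(−2.5·4.82) = 2.5·e^(−12.0500) = 1.46114e-05
Multiply by the mixture weights:
  w_1·p_1 = 0.16 × 0.0706531 = 0.0113045
  w_2·p_2 = 0.52 × 0.000715881 = 0.000372258
  w_3·p_3 = 0.08 × 0.000130146 = 1.04117e-05
  w_4·p_4 = 0.24 × 1.46114e-05 = 3.50673e-06
Denominator: 0.0113045 + 0.000372258 + 1.04117e-05 + 3.50673e-06 = 0.0116907
P(Subpopulation 2 | the observation) ≈ 0.0318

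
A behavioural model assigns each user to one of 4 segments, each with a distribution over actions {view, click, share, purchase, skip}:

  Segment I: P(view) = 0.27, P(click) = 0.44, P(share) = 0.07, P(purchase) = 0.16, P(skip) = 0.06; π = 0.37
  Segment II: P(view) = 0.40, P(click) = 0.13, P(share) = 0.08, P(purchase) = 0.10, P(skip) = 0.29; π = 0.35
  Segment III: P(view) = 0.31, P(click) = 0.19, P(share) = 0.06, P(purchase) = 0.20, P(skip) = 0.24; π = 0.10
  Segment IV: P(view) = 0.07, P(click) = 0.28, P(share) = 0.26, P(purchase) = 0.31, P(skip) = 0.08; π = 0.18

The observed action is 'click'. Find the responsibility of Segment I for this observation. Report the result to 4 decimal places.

0.5862

P(component k | x) = π_k·f_k(x) / marginal(x), where marginal(x) = Σ_j π_j·f_j(x).
Evaluate each component's likelihood at the observed value:
  p_I = 0.44
  p_II = 0.13
  p_III = 0.19
  p_IV = 0.28
Multiply by the mixture weights:
  π_I·p_I = 0.37 × 0.44 = 0.1628
  π_II·p_II = 0.35 × 0.13 = 0.0455
  π_III·p_III = 0.10 × 0.19 = 0.019
  π_IV·p_IV = 0.18 × 0.28 = 0.0504
Sum: 0.1628 + 0.0455 + 0.019 + 0.0504 = 0.2777
Responsibility of Segment I: 0.1628 / 0.2777 ≈ 0.5862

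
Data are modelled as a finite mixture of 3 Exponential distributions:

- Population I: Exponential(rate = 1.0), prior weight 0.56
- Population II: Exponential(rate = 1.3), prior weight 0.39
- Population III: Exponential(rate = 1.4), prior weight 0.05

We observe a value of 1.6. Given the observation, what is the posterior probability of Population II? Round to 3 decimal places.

0.345

Apply Bayes' rule: the posterior for each component is proportional to its prior times its likelihood at x.
Component likelihoods at x = 1.6:
  f_I = 0.201897
  f_II = 0.162409
  f_III = 0.149042
Prior × likelihood for each component:
  π_I·f_I = 0.56 × 0.201897 = 0.113062
  π_II·f_II = 0.39 × 0.162409 = 0.0633396
  π_III·f_III = 0.05 × 0.149042 = 0.0074521
Denominator: 0.113062 + 0.0633396 + 0.0074521 = 0.183854
Responsibility of Population II: 0.0633396 / 0.183854 ≈ 0.345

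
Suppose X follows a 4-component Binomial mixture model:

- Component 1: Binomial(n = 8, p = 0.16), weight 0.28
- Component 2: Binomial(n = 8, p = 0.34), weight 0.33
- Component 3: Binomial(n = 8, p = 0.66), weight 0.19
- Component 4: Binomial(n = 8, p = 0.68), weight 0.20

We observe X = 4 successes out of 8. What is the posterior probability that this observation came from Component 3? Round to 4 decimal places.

0.2593

Posterior ∝ prior × likelihood, so P(k | x) ∝ w_k f_k(x); normalise over all components.
Binomial probabilities:
  L_1 = 0.0228399
  L_2 = 0.177496
  L_3 = 0.177496
  L_4 = 0.15694
Prior × likelihood for each component:
  w_1·L_1 = 0.28 × 0.0228399 = 0.00639519
  w_2·L_2 = 0.33 × 0.177496 = 0.0585738
  w_3·L_3 = 0.19 × 0.177496 = 0.0337243
  w_4·L_4 = 0.20 × 0.15694 = 0.031388
Evidence: 0.00639519 + 0.0585738 + 0.0337243 + 0.031388 = 0.130081
Responsibility of Component 3: 0.0337243 / 0.130081 ≈ 0.2593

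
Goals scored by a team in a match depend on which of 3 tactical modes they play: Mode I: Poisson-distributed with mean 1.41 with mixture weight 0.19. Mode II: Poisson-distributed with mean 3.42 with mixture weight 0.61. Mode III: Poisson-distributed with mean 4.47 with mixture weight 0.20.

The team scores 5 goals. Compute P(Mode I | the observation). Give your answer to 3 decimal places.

0.019

Posterior ∝ prior × likelihood, so P(k | x) ∝ π_k f_k(x); normalise over all components.
Poisson probabilities:
  L_I = e^(−1.41)·1.41^5/5! = 0.0113386
  L_II = e^(−3.42)·3.42^5/5! = 0.127545
  L_III = e^(−4.47)·4.47^5/5! = 0.170239
Unnormalised posteriors:
  π_I·L_I = 0.19 × 0.0113386 = 0.00215433
  π_II·L_II = 0.61 × 0.127545 = 0.0778022
  π_III·L_III = 0.20 × 0.170239 = 0.0340479
Evidence: 0.00215433 + 0.0778022 + 0.0340479 = 0.114004
Responsibility of Mode I: 0.00215433 / 0.114004 ≈ 0.019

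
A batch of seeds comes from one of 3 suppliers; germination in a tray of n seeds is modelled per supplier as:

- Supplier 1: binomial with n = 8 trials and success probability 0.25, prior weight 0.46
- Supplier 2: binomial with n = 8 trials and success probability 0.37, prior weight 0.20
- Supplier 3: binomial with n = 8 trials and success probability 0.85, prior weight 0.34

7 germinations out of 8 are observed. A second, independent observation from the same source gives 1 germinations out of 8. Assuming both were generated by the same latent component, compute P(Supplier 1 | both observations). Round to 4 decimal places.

Apply Bayes' rule: the posterior for each component is proportional to its prior times its likelihood at x.
Since both observations come from the same component, the likelihood for component k is f_k(x₁)·f_k(x₂).
  p_1 = [0.000366211] × [0.266968] = 9.77665e-05
  p_2 = [0.00478457] × [0.116594] = 0.000557851
  p_3 = [0.384693] × [1.16184e-05] = 4.46953e-06
Weight by the priors:
  P(Z=1)·p_1 = 0.46 × 9.77665e-05 = 4.49726e-05
  P(Z=2)·p_2 = 0.20 × 0.000557851 = 0.00011157
  P(Z=3)·p_3 = 0.34 × 4.46953e-06 = 1.51964e-06
Evidence: 4.49726e-05 + 0.00011157 + 1.51964e-06 = 0.000158062
P(Supplier 1 | x₁,x₂) ≈ 0.2845

0.2845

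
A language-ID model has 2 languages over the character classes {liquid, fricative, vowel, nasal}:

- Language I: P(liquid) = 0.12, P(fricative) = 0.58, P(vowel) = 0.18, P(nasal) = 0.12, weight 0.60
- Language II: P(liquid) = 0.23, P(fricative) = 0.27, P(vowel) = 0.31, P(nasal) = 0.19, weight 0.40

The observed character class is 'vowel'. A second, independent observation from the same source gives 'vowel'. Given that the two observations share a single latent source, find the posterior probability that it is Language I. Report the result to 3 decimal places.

0.336

Posterior ∝ prior × likelihood, so P(k | x) ∝ π_k f_k(x); normalise over all components.
Since both observations come from the same component, the likelihood for component k is f_k(x₁)·f_k(x₂).
  L_I = [P(vowel | comp) = 0.18] × [0.18] = 0.0324
  L_II = [P(vowel | comp) = 0.31] × [0.31] = 0.0961
Unnormalised posteriors:
  π_I·L_I = 0.60 × 0.0324 = 0.01944
  π_II·L_II = 0.40 × 0.0961 = 0.03844
Normaliser: 0.01944 + 0.03844 = 0.05788
P(Language I | x₁,x₂) ≈ 0.336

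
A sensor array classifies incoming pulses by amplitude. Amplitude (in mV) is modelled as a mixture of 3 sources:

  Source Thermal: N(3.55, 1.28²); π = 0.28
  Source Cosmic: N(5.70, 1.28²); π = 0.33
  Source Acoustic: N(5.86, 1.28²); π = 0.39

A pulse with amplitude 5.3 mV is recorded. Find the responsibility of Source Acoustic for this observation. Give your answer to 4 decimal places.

Apply Bayes' rule: the posterior for each component is proportional to its prior times its likelihood at x.
Normal densities:
  p_Thermal = (1/(1.28·√(2π)))·exp(−(5.3−3.55)²/(2·1.28²)) = 0.311674·exp(-0.93460) = 0.122408
  p_Cosmic = (1/(1.28·√(2π)))·exp(−(5.3−5.70)²/(2·1.28²)) = 0.311674·exp(-0.04883) = 0.296821
  p_Acoustic = (1/(1.28·√(2π)))·exp(−(5.3−5.86)²/(2·1.28²)) = 0.311674·exp(-0.09570) = 0.283228
Weight by the priors:
  P(Z=Thermal)·p_Thermal = 0.28 × 0.122408 = 0.0342741
  P(Z=Cosmic)·p_Cosmic = 0.33 × 0.296821 = 0.0979509
  P(Z=Acoustic)·p_Acoustic = 0.39 × 0.283228 = 0.110459
Sum: 0.0342741 + 0.0979509 + 0.110459 = 0.242684
P(Source Acoustic | the observation) ≈ 0.4552

0.4552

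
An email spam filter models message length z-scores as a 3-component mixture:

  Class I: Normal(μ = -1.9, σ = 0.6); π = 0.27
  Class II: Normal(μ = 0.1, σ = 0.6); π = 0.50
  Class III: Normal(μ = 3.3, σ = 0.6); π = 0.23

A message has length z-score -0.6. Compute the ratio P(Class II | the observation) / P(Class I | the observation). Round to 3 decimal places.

Only the two components matter; the odds are (π_i f_i(x)) / (π_j f_j(x)).
Evaluate each component's likelihood at the observed value:
  p_I = (1/(0.6·√(2π)))·exp(−(-0.6−-1.9)²/(2·0.6²)) = 0.664904·exp(-2.34722) = 0.0635877
  p_II = (1/(0.6·√(2π)))·exp(−(-0.6−0.1)²/(2·0.6²)) = 0.664904·exp(-0.68056) = 0.336664
  p_III = (1/(0.6·√(2π)))·exp(−(-0.6−3.3)²/(2·0.6²)) = 0.664904·exp(-21.12500) = 4.44926e-10
Odds = (0.50/0.27) × (0.336664/0.0635877) = 1.85185 × 5.29449 ≈ 9.805

9.805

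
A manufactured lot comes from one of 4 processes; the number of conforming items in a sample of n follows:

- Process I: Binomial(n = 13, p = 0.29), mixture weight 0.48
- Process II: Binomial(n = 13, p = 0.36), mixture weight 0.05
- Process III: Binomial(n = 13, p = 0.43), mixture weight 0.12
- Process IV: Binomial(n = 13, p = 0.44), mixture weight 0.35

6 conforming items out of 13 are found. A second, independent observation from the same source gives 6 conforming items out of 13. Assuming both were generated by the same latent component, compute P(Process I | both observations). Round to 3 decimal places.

0.153

Posterior ∝ prior × likelihood, so P(k | x) ∝ π_k f_k(x); normalise over all components.
Since both observations come from the same component, the likelihood for component k is f_k(x₁)·f_k(x₂).
  p_I = [C(13,6)·0.29^6·0.71^7 = 1716·0.000594823·0.0909512 = 0.0928354] × [0.0928354] = 0.00861842
  p_II = [C(13,6)·0.36^6·0.64^7 = 1716·0.00217678·0.0439805 = 0.164283] × [0.164283] = 0.0269888
  p_III = [C(13,6)·0.43^6·0.57^7 = 1716·0.00632136·0.019549 = 0.212057] × [0.212057] = 0.044968
  p_IV = [C(13,6)·0.44^6·0.56^7 = 1716·0.00725631·0.0172709 = 0.215055] × [0.215055] = 0.0462487
Multiply by the mixture weights:
  π_I·p_I = 0.48 × 0.00861842 = 0.00413684
  π_II·p_II = 0.05 × 0.0269888 = 0.00134944
  π_III·p_III = 0.12 × 0.044968 = 0.00539617
  π_IV·p_IV = 0.35 × 0.0462487 = 0.016187
Sum: 0.00413684 + 0.00134944 + 0.00539617 + 0.016187 = 0.0270695
Responsibility of Process I: 0.00413684 / 0.0270695 ≈ 0.153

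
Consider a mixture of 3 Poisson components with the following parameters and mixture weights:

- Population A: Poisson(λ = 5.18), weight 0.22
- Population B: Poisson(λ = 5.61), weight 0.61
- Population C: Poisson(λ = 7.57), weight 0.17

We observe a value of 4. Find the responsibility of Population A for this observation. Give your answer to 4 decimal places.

0.2629

The responsibility of component k is P(Z=k) f_k(x) divided by Σ_j P(Z=j) f_j(x).
Component likelihoods at x = 4:
  p_A = e^(−5.18)·5.18^4/4! = 0.168835
  p_B = e^(−5.61)·5.61^4/4! = 0.151094
  p_C = e^(−7.57)·7.57^4/4! = 0.0705607
Prior × likelihood for each component:
  P(Z=A)·p_A = 0.22 × 0.168835 = 0.0371437
  P(Z=B)·p_B = 0.61 × 0.151094 = 0.0921675
  P(Z=C)·p_C = 0.17 × 0.0705607 = 0.0119953
Marginal: 0.0371437 + 0.0921675 + 0.0119953 = 0.141307
P(Population A | x) ≈ 0.2629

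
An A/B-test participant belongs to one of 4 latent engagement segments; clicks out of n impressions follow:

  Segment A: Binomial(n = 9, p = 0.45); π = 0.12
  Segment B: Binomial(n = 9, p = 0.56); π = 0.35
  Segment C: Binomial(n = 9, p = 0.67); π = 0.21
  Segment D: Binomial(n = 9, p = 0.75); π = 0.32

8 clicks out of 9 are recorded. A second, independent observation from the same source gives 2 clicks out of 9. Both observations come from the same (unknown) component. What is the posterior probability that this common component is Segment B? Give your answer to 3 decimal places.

0.563

P(component k | x) = P(Z=k)·f_k(x) / marginal(x), where marginal(x) = Σ_j P(Z=j)·f_j(x).
Since both observations come from the same component, the likelihood for component k is f_k(x₁)·f_k(x₂).
  f_A = [C(9,8)·0.45^8·0.55^1 = 9·0.00168151·0.55 = 0.00832349] × [0.110986] = 0.000923787
  f_B = [C(9,8)·0.56^8·0.44^1 = 9·0.00967173·0.44 = 0.0383001] × [0.0360452] = 0.00138053
  f_C = [C(9,8)·0.67^8·0.33^1 = 9·0.0406068·0.33 = 0.120602] × [0.00688731] = 0.000830624
  f_D = [C(9,8)·0.75^8·0.25^1 = 9·0.100113·0.25 = 0.225254] × [0.00123596] = 0.000278405
Unnormalised posteriors:
  P(Z=A)·f_A = 0.12 × 0.000923787 = 0.000110854
  P(Z=B)·f_B = 0.35 × 0.00138053 = 0.000483186
  P(Z=C)·f_C = 0.21 × 0.000830624 = 0.000174431
  P(Z=D)·f_D = 0.32 × 0.000278405 = 8.90897e-05
Marginal: 0.000110854 + 0.000483186 + 0.000174431 + 8.90897e-05 = 0.000857562
P(Segment B | x₁,x₂) = 0.000483186 / 0.000857562 ≈ 0.563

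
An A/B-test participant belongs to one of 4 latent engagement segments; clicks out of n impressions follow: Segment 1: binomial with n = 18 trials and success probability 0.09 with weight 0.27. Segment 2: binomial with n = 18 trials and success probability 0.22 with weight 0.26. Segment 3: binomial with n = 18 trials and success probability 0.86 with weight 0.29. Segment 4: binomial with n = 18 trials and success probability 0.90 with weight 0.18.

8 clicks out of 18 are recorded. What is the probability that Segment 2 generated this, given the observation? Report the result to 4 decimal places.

0.9941

Posterior ∝ prior × likelihood, so P(k | x) ∝ π_k f_k(x); normalise over all components.
Component likelihoods at x = 8 clicks out of 18:
  f_1 = C(18,8)·0.09^8·0.91^10 = 43758·4.30467e-09·0.389416 = 7.33519e-05
  f_2 = C(18,8)·0.22^8·0.78^10 = 43758·5.48759e-06·0.0833578 = 0.0200164
  f_3 = C(18,8)·0.86^8·0.14^10 = 43758·0.299218·2.89255e-09 = 3.78726e-05
  f_4 = C(18,8)·0.90^8·0.10^10 = 43758·0.430467·1e-10 = 1.88364e-06
Multiply by the mixture weights:
  π_1·f_1 = 0.27 × 7.33519e-05 = 1.9805e-05
  π_2·f_2 = 0.26 × 0.0200164 = 0.00520425
  π_3·f_3 = 0.29 × 3.78726e-05 = 1.09831e-05
  π_4·f_4 = 0.18 × 1.88364e-06 = 3.39055e-07
Evidence: 1.9805e-05 + 0.00520425 + 1.09831e-05 + 3.39055e-07 = 0.00523538
So the posterior for Segment 2 is 0.00520425 / 0.00523538 ≈ 0.9941.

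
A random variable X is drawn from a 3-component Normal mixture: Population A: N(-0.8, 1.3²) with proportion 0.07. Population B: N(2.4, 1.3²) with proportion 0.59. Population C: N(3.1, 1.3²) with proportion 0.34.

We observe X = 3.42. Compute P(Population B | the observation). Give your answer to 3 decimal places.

Posterior ∝ prior × likelihood, so P(k | x) ∝ π_k f_k(x); normalise over all components.
Component likelihoods at x = 3.42:
  p_A = 0.00158043
  p_B = 0.225573
  p_C = 0.297721
Multiply by the mixture weights:
  π_A·p_A = 0.07 × 0.00158043 = 0.00011063
  π_B·p_B = 0.59 × 0.225573 = 0.133088
  π_C·p_C = 0.34 × 0.297721 = 0.101225
Normaliser: 0.00011063 + 0.133088 + 0.101225 = 0.234424
P(Population B | x) = 0.133088 / 0.234424 ≈ 0.568

0.568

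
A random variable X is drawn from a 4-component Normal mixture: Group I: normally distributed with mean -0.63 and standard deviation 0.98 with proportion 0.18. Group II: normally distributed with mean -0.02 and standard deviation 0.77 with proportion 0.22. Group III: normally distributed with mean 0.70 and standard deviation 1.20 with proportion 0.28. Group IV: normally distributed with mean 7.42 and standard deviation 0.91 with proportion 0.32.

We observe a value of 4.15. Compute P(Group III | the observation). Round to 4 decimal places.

0.8711

The responsibility of component k is π_k f_k(x) divided by Σ_j π_j f_j(x).
Evaluate each component's likelihood at the observed value:
  f_I = (1/(0.98·√(2π)))·exp(−(4.15−-0.63)²/(2·0.98²)) = 0.407084·exp(-11.89525) = 2.77742e-06
  f_II = (1/(0.77·√(2π)))·exp(−(4.15−-0.02)²/(2·0.77²)) = 0.518107·exp(-14.66428) = 2.2172e-07
  f_III = (1/(1.20·√(2π)))·exp(−(4.15−0.70)²/(2·1.20²)) = 0.332452·exp(-4.13281) = 0.00533177
  f_IV = (1/(0.91·√(2π)))·exp(−(4.15−7.42)²/(2·0.91²)) = 0.438398·exp(-6.45629) = 0.000688556
Multiply by the mixture weights:
  π_I·f_I = 0.18 × 2.77742e-06 = 4.99936e-07
  π_II·f_II = 0.22 × 2.2172e-07 = 4.87784e-08
  π_III·f_III = 0.28 × 0.00533177 = 0.00149289
  π_IV·f_IV = 0.32 × 0.000688556 = 0.000220338
Evidence: 4.99936e-07 + 4.87784e-08 + 0.00149289 + 0.000220338 = 0.00171378
P(Group III | 4.15) ≈ 0.8711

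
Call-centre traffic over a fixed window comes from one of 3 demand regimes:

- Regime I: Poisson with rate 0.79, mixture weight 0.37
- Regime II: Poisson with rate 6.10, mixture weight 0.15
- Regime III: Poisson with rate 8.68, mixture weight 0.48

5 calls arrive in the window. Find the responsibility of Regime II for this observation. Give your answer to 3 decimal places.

Apply Bayes' rule: the posterior for each component is proportional to its prior times its likelihood at x.
Component likelihoods at x = 5 calls:
  p_I = 0.00116376
  p_II = 0.15786
  p_III = 0.0697817
Unnormalised posteriors:
  π_I·p_I = 0.37 × 0.00116376 = 0.000430589
  π_II·p_II = 0.15 × 0.15786 = 0.023679
  π_III·p_III = 0.48 × 0.0697817 = 0.0334952
Normaliser: 0.000430589 + 0.023679 + 0.0334952 = 0.0576048
Responsibility of Regime II: 0.023679 / 0.0576048 ≈ 0.411

0.411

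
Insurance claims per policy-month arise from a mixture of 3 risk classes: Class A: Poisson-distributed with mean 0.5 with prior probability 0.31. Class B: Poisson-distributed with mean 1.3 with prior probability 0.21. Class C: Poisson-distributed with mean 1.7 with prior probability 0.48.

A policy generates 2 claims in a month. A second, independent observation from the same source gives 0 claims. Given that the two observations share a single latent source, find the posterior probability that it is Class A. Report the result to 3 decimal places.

0.282

The responsibility of component k is P(Z=k) f_k(x) divided by Σ_j P(Z=j) f_j(x).
Since both observations come from the same component, the likelihood for component k is f_k(x₁)·f_k(x₂).
  L_A = [e^(−0.5)·0.5^2/2! = 0.0758163] × [0.606531] = 0.0459849
  L_B = [e^(−1.3)·1.3^2/2! = 0.230289] × [0.272532] = 0.0627612
  L_C = [e^(−1.7)·1.7^2/2! = 0.263978] × [0.182684] = 0.0482244
Multiply by the mixture weights:
  P(Z=A)·L_A = 0.31 × 0.0459849 = 0.0142553
  P(Z=B)·L_B = 0.21 × 0.0627612 = 0.0131798
  P(Z=C)·L_C = 0.48 × 0.0482244 = 0.0231477
Evidence: 0.0142553 + 0.0131798 + 0.0231477 = 0.0505829
So the posterior for Class A is 0.0142553 / 0.0505829 ≈ 0.282.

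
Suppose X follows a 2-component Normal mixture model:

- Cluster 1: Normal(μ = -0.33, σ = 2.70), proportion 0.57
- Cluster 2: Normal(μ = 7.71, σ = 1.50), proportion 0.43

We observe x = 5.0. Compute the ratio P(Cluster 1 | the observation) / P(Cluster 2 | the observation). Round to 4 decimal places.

0.5367

Since P(k|x) ∝ π_k f_k(x), the posterior odds are π_i f_i(x) / (π_j f_j(x)).
Normal densities:
  L_1 = (1/(2.70·√(2π)))·exp(−(5.0−-0.33)²/(2·2.70²)) = 0.147756·exp(-1.94848) = 0.0210538
  L_2 = (1/(1.50·√(2π)))·exp(−(5.0−7.71)²/(2·1.50²)) = 0.265962·exp(-1.63202) = 0.0520045
Odds = (0.57/0.43) × (0.0210538/0.0520045) = 1.32558 × 0.404846 ≈ 0.5367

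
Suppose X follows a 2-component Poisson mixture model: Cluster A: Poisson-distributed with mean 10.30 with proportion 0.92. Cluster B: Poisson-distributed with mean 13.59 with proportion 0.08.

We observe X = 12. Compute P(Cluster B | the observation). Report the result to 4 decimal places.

Apply Bayes' rule: the posterior for each component is proportional to its prior times its likelihood at x.
Component likelihoods at x = 12:
  p_A = e^(−10.30)·10.30^12/12! = 0.10011
  p_B = e^(−13.59)·13.59^12/12! = 0.103809
Unnormalised posteriors:
  π_A·p_A = 0.92 × 0.10011 = 0.092101
  π_B·p_B = 0.08 × 0.103809 = 0.00830471
Marginal: 0.092101 + 0.00830471 = 0.100406
Responsibility of Cluster B: 0.00830471 / 0.100406 ≈ 0.0827

0.0827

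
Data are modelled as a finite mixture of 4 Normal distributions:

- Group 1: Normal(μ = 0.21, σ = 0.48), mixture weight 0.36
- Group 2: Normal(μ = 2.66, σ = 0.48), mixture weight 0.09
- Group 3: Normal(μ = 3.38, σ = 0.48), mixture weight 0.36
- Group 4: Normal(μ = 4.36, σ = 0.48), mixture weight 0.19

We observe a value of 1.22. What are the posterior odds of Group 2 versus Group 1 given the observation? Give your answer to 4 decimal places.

Only the two components matter; the odds are (P(Z=i) f_i(x)) / (P(Z=j) f_j(x)).
Normal densities:
  f_1 = (1/(0.48·√(2π)))·exp(−(1.22−0.21)²/(2·0.48²)) = 0.831130·exp(-2.21376) = 0.0908334
  f_2 = (1/(0.48·√(2π)))·exp(−(1.22−2.66)²/(2·0.48²)) = 0.831130·exp(-4.50000) = 0.00923302
  f_3 = (1/(0.48·√(2π)))·exp(−(1.22−3.38)²/(2·0.48²)) = 0.831130·exp(-10.12500) = 3.32995e-05
  f_4 = (1/(0.48·√(2π)))·exp(−(1.22−4.36)²/(2·0.48²)) = 0.831130·exp(-21.39670) = 4.23838e-10
0.000830972 / 0.0327 ≈ 0.0254

0.0254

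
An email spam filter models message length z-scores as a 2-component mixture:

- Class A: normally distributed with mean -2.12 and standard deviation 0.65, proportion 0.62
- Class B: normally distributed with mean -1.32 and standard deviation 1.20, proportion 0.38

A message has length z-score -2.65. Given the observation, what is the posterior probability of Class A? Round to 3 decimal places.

0.800

P(component k | x) = P(Z=k)·f_k(x) / marginal(x), where marginal(x) = Σ_j P(Z=j)·f_j(x).
Evaluate each component's likelihood at the observed value:
  L_A = (1/(0.65·√(2π)))·exp(−(-2.65−-2.12)²/(2·0.65²)) = 0.613757·exp(-0.33243) = 0.440176
  L_B = (1/(1.20·√(2π)))·exp(−(-2.65−-1.32)²/(2·1.20²)) = 0.332452·exp(-0.61420) = 0.179881
Prior × likelihood for each component:
  P(Z=A)·L_A = 0.62 × 0.440176 = 0.272909
  P(Z=B)·L_B = 0.38 × 0.179881 = 0.0683547
Normaliser: 0.272909 + 0.0683547 = 0.341264
P(Class A | -2.65) = 0.272909 / 0.341264 ≈ 0.800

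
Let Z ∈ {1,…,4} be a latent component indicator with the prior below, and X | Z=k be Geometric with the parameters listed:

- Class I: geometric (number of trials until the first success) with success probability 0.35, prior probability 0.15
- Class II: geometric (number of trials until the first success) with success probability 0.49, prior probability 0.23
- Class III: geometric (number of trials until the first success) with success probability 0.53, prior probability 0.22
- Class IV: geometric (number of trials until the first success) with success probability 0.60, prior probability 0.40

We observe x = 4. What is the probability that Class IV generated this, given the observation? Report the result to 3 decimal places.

Posterior ∝ prior × likelihood, so P(k | x) ∝ π_k f_k(x); normalise over all components.
Evaluate each component's likelihood at the observed value:
  L_I = 0.35·(1−0.35)^3 = 0.35·0.274625 = 0.0961188
  L_II = 0.49·(1−0.49)^3 = 0.49·0.132651 = 0.064999
  L_III = 0.53·(1−0.53)^3 = 0.53·0.103823 = 0.0550262
  L_IV = 0.60·(1−0.60)^3 = 0.60·0.064 = 0.0384
Unnormalised posteriors:
  π_I·L_I = 0.15 × 0.0961188 = 0.0144178
  π_II·L_II = 0.23 × 0.064999 = 0.0149498
  π_III·L_III = 0.22 × 0.0550262 = 0.0121058
  π_IV·L_IV = 0.40 × 0.0384 = 0.01536
Normaliser: 0.0144178 + 0.0149498 + 0.0121058 + 0.01536 = 0.0568333
P(Class IV | data) = 0.01536 / 0.0568333 ≈ 0.270

0.270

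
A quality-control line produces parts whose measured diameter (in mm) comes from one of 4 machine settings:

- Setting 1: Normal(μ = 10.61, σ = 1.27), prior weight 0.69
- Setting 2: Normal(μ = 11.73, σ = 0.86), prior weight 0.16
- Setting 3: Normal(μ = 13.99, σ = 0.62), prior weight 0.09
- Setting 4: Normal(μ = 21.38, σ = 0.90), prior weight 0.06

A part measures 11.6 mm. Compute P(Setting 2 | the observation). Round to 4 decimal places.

By Bayes' theorem, P(k | x) = π_k f_k(x) / Σ_j π_j f_j(x).
Component likelihoods at x = 11.6 mm:
  L_1 = 0.231822
  L_2 = 0.458617
  L_3 = 0.000381731
  L_4 = 1.01148e-26
Prior × likelihood for each component:
  π_1·L_1 = 0.69 × 0.231822 = 0.159957
  π_2·L_2 = 0.16 × 0.458617 = 0.0733787
  π_3·L_3 = 0.09 × 0.000381731 = 3.43558e-05
  π_4·L_4 = 0.06 × 1.01148e-26 = 6.06887e-28
Sum: 0.159957 + 0.0733787 + 3.43558e-05 + 6.06887e-28 = 0.23337
So the posterior for Setting 2 is 0.0733787 / 0.23337 ≈ 0.3144.

0.3144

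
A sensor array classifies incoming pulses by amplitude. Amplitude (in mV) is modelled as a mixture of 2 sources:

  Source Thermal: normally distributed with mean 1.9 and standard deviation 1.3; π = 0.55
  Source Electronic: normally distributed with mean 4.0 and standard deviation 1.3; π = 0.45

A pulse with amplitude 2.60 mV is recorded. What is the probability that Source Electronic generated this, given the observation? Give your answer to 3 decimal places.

0.346

The responsibility of component k is w_k f_k(x) divided by Σ_j w_j f_j(x).
Component likelihoods at x = 2.60 mV:
  p_Thermal = 0.265465
  p_Electronic = 0.171841
Unnormalised posteriors:
  w_Thermal·p_Thermal = 0.55 × 0.265465 = 0.146006
  w_Electronic·p_Electronic = 0.45 × 0.171841 = 0.0773285
Denominator: 0.146006 + 0.0773285 = 0.223334
P(Source Electronic | 2.60 mV) ≈ 0.346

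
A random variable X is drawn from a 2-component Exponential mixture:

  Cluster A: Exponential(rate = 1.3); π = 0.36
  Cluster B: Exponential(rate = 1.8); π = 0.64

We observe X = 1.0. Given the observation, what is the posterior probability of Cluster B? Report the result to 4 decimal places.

The responsibility of component k is w_k f_k(x) divided by Σ_j w_j f_j(x).
Exponential densities:
  L_A = 0.354291
  L_B = 0.297538
Unnormalised posteriors:
  w_A·L_A = 0.36 × 0.354291 = 0.127545
  w_B·L_B = 0.64 × 0.297538 = 0.190424
Normaliser: 0.127545 + 0.190424 = 0.317969
P(Cluster B | data) = 0.190424 / 0.317969 ≈ 0.5989

0.5989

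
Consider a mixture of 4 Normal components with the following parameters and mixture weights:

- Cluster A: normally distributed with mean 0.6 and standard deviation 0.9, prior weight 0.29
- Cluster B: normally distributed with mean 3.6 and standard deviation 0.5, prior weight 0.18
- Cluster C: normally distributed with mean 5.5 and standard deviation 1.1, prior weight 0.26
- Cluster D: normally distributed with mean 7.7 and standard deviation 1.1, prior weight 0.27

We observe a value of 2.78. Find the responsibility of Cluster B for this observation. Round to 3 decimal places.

Posterior ∝ prior × likelihood, so P(k | x) ∝ π_k f_k(x); normalise over all components.
Component likelihoods at x = 2.78:
  f_A = (1/(0.9·√(2π)))·exp(−(2.78−0.6)²/(2·0.9²)) = 0.443269·exp(-2.93358) = 0.0235847
  f_B = (1/(0.5·√(2π)))·exp(−(2.78−3.6)²/(2·0.5²)) = 0.797885·exp(-1.34480) = 0.207922
  f_C = (1/(1.1·√(2π)))·exp(−(2.78−5.5)²/(2·1.1²)) = 0.362675·exp(-3.05719) = 0.0170528
  f_D = (1/(1.1·√(2π)))·exp(−(2.78−7.7)²/(2·1.1²)) = 0.362675·exp(-10.00264) = 1.64219e-05
Unnormalised posteriors:
  π_A·f_A = 0.29 × 0.0235847 = 0.00683955
  π_B·f_B = 0.18 × 0.207922 = 0.037426
  π_C·f_C = 0.26 × 0.0170528 = 0.00443374
  π_D·f_D = 0.27 × 1.64219e-05 = 4.43392e-06
Denominator: 0.00683955 + 0.037426 + 0.00443374 + 4.43392e-06 = 0.0487037
So the posterior for Cluster B is 0.037426 / 0.0487037 ≈ 0.768.

0.768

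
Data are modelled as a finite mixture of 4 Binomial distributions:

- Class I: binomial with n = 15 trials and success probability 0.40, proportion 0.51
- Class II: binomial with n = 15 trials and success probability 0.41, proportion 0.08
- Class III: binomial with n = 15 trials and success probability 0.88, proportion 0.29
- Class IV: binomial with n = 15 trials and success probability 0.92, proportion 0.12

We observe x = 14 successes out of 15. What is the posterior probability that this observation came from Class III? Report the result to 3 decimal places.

0.660

Posterior ∝ prior × likelihood, so P(k | x) ∝ π_k f_k(x); normalise over all components.
Evaluate each component's likelihood at the observed value:
  L_I = C(15,14)·0.40^14·0.60^1 = 15·2.68435e-06·0.6 = 2.41592e-05
  L_II = C(15,14)·0.41^14·0.59^1 = 15·3.79292e-06·0.59 = 3.35674e-05
  L_III = C(15,14)·0.88^14·0.12^1 = 15·0.167016·0.12 = 0.300628
  L_IV = C(15,14)·0.92^14·0.08^1 = 15·0.311193·0.08 = 0.373431
Multiply by the mixture weights:
  π_I·L_I = 0.51 × 2.41592e-05 = 1.23212e-05
  π_II·L_II = 0.08 × 3.35674e-05 = 2.68539e-06
  π_III·L_III = 0.29 × 0.300628 = 0.0871822
  π_IV·L_IV = 0.12 × 0.373431 = 0.0448118
Denominator: 1.23212e-05 + 2.68539e-06 + 0.0871822 + 0.0448118 = 0.132009
P(Class III | 14 successes out of 15) ≈ 0.660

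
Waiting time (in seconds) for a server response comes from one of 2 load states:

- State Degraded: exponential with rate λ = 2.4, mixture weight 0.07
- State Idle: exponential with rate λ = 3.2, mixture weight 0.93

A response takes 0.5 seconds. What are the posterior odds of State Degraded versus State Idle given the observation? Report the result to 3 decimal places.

Posterior odds = (w_i f_i(x)) / (w_j f_j(x)); the normalising sum cancels.
Evaluate each component's likelihood at the observed value:
  f_Degraded = 2.4·e^(−2.4·0.5) = 2.4·e^(−1.2000) = 0.722866
  f_Idle = 3.2·e^(−3.2·0.5) = 3.2·e^(−1.6000) = 0.646069
0.0506006 / 0.600844 ≈ 0.084

0.084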